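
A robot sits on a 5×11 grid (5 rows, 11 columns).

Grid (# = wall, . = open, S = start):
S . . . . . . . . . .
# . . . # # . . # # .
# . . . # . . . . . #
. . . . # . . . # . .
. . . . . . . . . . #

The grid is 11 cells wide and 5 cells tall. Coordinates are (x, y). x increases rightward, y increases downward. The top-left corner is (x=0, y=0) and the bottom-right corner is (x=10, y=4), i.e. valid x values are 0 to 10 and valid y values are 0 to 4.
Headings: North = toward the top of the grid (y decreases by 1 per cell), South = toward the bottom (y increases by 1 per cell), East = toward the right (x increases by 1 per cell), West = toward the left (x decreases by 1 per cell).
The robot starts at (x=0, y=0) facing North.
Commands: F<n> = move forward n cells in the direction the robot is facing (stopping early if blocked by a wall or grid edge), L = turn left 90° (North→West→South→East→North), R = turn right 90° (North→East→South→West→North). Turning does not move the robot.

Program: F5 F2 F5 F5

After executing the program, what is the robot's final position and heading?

Start: (x=0, y=0), facing North
  F5: move forward 0/5 (blocked), now at (x=0, y=0)
  F2: move forward 0/2 (blocked), now at (x=0, y=0)
  F5: move forward 0/5 (blocked), now at (x=0, y=0)
  F5: move forward 0/5 (blocked), now at (x=0, y=0)
Final: (x=0, y=0), facing North

Answer: Final position: (x=0, y=0), facing North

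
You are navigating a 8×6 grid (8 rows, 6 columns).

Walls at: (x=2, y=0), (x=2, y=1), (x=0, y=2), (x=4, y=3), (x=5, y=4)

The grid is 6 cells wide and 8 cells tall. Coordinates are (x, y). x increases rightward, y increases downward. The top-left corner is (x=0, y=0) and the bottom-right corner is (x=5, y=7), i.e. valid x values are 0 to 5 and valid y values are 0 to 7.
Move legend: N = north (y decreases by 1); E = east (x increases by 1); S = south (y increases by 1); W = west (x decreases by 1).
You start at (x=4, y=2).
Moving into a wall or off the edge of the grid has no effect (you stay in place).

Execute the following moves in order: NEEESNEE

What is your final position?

Answer: Final position: (x=5, y=1)

Derivation:
Start: (x=4, y=2)
  N (north): (x=4, y=2) -> (x=4, y=1)
  E (east): (x=4, y=1) -> (x=5, y=1)
  E (east): blocked, stay at (x=5, y=1)
  E (east): blocked, stay at (x=5, y=1)
  S (south): (x=5, y=1) -> (x=5, y=2)
  N (north): (x=5, y=2) -> (x=5, y=1)
  E (east): blocked, stay at (x=5, y=1)
  E (east): blocked, stay at (x=5, y=1)
Final: (x=5, y=1)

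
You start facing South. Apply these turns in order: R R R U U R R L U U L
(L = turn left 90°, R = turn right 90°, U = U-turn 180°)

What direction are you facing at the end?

Start: South
  R (right (90° clockwise)) -> West
  R (right (90° clockwise)) -> North
  R (right (90° clockwise)) -> East
  U (U-turn (180°)) -> West
  U (U-turn (180°)) -> East
  R (right (90° clockwise)) -> South
  R (right (90° clockwise)) -> West
  L (left (90° counter-clockwise)) -> South
  U (U-turn (180°)) -> North
  U (U-turn (180°)) -> South
  L (left (90° counter-clockwise)) -> East
Final: East

Answer: Final heading: East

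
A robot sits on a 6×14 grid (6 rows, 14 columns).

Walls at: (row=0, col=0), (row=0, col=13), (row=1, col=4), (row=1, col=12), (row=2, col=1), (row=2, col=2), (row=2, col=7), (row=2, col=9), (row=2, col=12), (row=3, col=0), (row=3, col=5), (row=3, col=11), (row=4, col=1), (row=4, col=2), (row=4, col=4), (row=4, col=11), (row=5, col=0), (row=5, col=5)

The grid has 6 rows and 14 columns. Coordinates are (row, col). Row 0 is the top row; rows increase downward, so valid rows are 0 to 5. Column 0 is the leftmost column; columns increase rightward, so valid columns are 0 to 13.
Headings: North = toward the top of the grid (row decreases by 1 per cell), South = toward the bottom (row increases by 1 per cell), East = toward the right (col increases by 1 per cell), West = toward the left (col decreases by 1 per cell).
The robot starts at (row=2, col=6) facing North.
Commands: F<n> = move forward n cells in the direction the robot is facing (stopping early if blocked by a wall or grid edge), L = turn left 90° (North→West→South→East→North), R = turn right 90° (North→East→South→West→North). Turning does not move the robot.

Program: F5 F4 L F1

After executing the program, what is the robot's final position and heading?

Start: (row=2, col=6), facing North
  F5: move forward 2/5 (blocked), now at (row=0, col=6)
  F4: move forward 0/4 (blocked), now at (row=0, col=6)
  L: turn left, now facing West
  F1: move forward 1, now at (row=0, col=5)
Final: (row=0, col=5), facing West

Answer: Final position: (row=0, col=5), facing West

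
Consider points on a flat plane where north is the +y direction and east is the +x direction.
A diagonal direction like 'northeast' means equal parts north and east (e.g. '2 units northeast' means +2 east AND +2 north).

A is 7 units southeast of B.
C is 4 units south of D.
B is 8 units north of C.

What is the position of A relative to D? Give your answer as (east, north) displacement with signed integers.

Answer: A is at (east=7, north=-3) relative to D.

Derivation:
Place D at the origin (east=0, north=0).
  C is 4 units south of D: delta (east=+0, north=-4); C at (east=0, north=-4).
  B is 8 units north of C: delta (east=+0, north=+8); B at (east=0, north=4).
  A is 7 units southeast of B: delta (east=+7, north=-7); A at (east=7, north=-3).
Therefore A relative to D: (east=7, north=-3).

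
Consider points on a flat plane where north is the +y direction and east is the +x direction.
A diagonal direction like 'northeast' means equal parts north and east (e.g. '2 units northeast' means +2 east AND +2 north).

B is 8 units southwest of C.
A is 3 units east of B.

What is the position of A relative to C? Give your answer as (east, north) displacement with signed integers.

Answer: A is at (east=-5, north=-8) relative to C.

Derivation:
Place C at the origin (east=0, north=0).
  B is 8 units southwest of C: delta (east=-8, north=-8); B at (east=-8, north=-8).
  A is 3 units east of B: delta (east=+3, north=+0); A at (east=-5, north=-8).
Therefore A relative to C: (east=-5, north=-8).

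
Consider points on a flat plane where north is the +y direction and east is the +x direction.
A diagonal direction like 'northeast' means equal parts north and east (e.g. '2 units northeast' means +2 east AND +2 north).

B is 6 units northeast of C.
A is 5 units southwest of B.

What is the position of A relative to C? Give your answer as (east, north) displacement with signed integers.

Place C at the origin (east=0, north=0).
  B is 6 units northeast of C: delta (east=+6, north=+6); B at (east=6, north=6).
  A is 5 units southwest of B: delta (east=-5, north=-5); A at (east=1, north=1).
Therefore A relative to C: (east=1, north=1).

Answer: A is at (east=1, north=1) relative to C.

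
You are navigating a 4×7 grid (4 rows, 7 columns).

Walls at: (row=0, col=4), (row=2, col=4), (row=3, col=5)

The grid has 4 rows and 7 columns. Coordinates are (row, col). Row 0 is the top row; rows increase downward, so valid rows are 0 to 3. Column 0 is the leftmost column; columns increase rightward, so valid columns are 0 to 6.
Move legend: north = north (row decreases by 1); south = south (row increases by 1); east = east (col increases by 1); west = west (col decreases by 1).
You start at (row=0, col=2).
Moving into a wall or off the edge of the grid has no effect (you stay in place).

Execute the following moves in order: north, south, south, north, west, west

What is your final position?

Start: (row=0, col=2)
  north (north): blocked, stay at (row=0, col=2)
  south (south): (row=0, col=2) -> (row=1, col=2)
  south (south): (row=1, col=2) -> (row=2, col=2)
  north (north): (row=2, col=2) -> (row=1, col=2)
  west (west): (row=1, col=2) -> (row=1, col=1)
  west (west): (row=1, col=1) -> (row=1, col=0)
Final: (row=1, col=0)

Answer: Final position: (row=1, col=0)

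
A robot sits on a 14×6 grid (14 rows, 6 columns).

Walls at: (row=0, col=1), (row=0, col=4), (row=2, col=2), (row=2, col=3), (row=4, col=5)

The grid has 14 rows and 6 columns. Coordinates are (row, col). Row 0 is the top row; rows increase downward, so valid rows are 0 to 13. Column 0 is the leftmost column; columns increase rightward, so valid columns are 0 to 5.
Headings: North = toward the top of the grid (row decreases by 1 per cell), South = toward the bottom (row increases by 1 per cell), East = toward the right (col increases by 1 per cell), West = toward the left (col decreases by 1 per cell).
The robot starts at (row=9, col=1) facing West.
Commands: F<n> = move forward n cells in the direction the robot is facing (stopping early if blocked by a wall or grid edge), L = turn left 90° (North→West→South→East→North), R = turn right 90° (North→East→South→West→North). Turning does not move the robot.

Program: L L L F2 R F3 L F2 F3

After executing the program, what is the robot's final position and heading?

Start: (row=9, col=1), facing West
  L: turn left, now facing South
  L: turn left, now facing East
  L: turn left, now facing North
  F2: move forward 2, now at (row=7, col=1)
  R: turn right, now facing East
  F3: move forward 3, now at (row=7, col=4)
  L: turn left, now facing North
  F2: move forward 2, now at (row=5, col=4)
  F3: move forward 3, now at (row=2, col=4)
Final: (row=2, col=4), facing North

Answer: Final position: (row=2, col=4), facing North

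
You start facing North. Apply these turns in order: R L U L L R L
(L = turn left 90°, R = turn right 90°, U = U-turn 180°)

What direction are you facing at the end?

Start: North
  R (right (90° clockwise)) -> East
  L (left (90° counter-clockwise)) -> North
  U (U-turn (180°)) -> South
  L (left (90° counter-clockwise)) -> East
  L (left (90° counter-clockwise)) -> North
  R (right (90° clockwise)) -> East
  L (left (90° counter-clockwise)) -> North
Final: North

Answer: Final heading: North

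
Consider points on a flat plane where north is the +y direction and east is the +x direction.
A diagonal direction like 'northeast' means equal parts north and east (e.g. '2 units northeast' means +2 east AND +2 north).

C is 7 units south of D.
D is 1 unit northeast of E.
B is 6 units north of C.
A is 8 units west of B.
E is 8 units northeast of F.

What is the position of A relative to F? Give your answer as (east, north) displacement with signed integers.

Answer: A is at (east=1, north=8) relative to F.

Derivation:
Place F at the origin (east=0, north=0).
  E is 8 units northeast of F: delta (east=+8, north=+8); E at (east=8, north=8).
  D is 1 unit northeast of E: delta (east=+1, north=+1); D at (east=9, north=9).
  C is 7 units south of D: delta (east=+0, north=-7); C at (east=9, north=2).
  B is 6 units north of C: delta (east=+0, north=+6); B at (east=9, north=8).
  A is 8 units west of B: delta (east=-8, north=+0); A at (east=1, north=8).
Therefore A relative to F: (east=1, north=8).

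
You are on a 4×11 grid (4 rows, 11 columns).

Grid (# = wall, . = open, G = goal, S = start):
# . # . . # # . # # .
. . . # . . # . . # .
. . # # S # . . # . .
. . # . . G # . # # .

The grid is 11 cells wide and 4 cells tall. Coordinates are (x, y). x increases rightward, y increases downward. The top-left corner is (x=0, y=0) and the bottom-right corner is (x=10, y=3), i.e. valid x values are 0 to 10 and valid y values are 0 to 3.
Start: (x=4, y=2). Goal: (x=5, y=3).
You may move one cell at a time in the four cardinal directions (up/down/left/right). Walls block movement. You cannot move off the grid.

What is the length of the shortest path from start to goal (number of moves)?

BFS from (x=4, y=2) until reaching (x=5, y=3):
  Distance 0: (x=4, y=2)
  Distance 1: (x=4, y=1), (x=4, y=3)
  Distance 2: (x=4, y=0), (x=5, y=1), (x=3, y=3), (x=5, y=3)  <- goal reached here
One shortest path (2 moves): (x=4, y=2) -> (x=4, y=3) -> (x=5, y=3)

Answer: Shortest path length: 2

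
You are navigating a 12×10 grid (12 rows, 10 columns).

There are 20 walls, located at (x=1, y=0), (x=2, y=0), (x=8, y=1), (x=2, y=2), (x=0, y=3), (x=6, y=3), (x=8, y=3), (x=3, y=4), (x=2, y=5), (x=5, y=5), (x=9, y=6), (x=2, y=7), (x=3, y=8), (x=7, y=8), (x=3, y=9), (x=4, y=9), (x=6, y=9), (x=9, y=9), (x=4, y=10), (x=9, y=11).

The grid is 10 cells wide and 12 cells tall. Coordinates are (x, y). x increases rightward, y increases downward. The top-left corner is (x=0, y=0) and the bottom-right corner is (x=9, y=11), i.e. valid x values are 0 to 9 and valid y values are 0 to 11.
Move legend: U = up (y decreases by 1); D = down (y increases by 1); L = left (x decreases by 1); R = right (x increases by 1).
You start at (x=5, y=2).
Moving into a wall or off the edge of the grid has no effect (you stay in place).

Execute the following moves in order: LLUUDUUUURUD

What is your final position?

Answer: Final position: (x=4, y=1)

Derivation:
Start: (x=5, y=2)
  L (left): (x=5, y=2) -> (x=4, y=2)
  L (left): (x=4, y=2) -> (x=3, y=2)
  U (up): (x=3, y=2) -> (x=3, y=1)
  U (up): (x=3, y=1) -> (x=3, y=0)
  D (down): (x=3, y=0) -> (x=3, y=1)
  U (up): (x=3, y=1) -> (x=3, y=0)
  [×3]U (up): blocked, stay at (x=3, y=0)
  R (right): (x=3, y=0) -> (x=4, y=0)
  U (up): blocked, stay at (x=4, y=0)
  D (down): (x=4, y=0) -> (x=4, y=1)
Final: (x=4, y=1)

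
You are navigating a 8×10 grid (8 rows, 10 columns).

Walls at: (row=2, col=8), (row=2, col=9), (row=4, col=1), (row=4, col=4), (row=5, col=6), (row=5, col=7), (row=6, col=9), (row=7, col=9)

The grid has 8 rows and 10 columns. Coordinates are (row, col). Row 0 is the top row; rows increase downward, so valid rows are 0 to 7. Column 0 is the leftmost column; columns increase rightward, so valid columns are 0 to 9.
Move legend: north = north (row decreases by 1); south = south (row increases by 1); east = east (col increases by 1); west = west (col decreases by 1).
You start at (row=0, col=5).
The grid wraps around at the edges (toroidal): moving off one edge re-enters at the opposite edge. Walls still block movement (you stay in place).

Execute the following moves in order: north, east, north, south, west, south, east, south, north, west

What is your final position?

Start: (row=0, col=5)
  north (north): (row=0, col=5) -> (row=7, col=5)
  east (east): (row=7, col=5) -> (row=7, col=6)
  north (north): (row=7, col=6) -> (row=6, col=6)
  south (south): (row=6, col=6) -> (row=7, col=6)
  west (west): (row=7, col=6) -> (row=7, col=5)
  south (south): (row=7, col=5) -> (row=0, col=5)
  east (east): (row=0, col=5) -> (row=0, col=6)
  south (south): (row=0, col=6) -> (row=1, col=6)
  north (north): (row=1, col=6) -> (row=0, col=6)
  west (west): (row=0, col=6) -> (row=0, col=5)
Final: (row=0, col=5)

Answer: Final position: (row=0, col=5)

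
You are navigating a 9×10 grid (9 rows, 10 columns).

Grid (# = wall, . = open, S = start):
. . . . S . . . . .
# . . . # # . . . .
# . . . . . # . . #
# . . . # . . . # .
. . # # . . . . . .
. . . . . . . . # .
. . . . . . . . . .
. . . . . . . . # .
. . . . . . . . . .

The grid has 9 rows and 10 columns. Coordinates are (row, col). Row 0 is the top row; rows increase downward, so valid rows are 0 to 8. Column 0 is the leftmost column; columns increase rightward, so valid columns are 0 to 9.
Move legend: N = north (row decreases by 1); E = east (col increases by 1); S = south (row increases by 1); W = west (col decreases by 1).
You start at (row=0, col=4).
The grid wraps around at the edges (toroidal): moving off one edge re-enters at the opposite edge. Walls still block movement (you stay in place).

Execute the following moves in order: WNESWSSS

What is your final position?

Start: (row=0, col=4)
  W (west): (row=0, col=4) -> (row=0, col=3)
  N (north): (row=0, col=3) -> (row=8, col=3)
  E (east): (row=8, col=3) -> (row=8, col=4)
  S (south): (row=8, col=4) -> (row=0, col=4)
  W (west): (row=0, col=4) -> (row=0, col=3)
  S (south): (row=0, col=3) -> (row=1, col=3)
  S (south): (row=1, col=3) -> (row=2, col=3)
  S (south): (row=2, col=3) -> (row=3, col=3)
Final: (row=3, col=3)

Answer: Final position: (row=3, col=3)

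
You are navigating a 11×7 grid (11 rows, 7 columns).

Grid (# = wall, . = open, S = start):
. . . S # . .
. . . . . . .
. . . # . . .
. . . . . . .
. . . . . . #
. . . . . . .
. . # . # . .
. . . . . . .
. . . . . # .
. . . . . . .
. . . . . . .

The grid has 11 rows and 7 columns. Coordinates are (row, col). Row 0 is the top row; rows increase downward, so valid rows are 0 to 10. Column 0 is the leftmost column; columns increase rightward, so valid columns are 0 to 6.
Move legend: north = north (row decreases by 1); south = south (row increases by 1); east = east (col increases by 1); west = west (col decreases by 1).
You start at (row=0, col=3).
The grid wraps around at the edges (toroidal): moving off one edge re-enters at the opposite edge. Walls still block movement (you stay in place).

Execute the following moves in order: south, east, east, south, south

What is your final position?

Start: (row=0, col=3)
  south (south): (row=0, col=3) -> (row=1, col=3)
  east (east): (row=1, col=3) -> (row=1, col=4)
  east (east): (row=1, col=4) -> (row=1, col=5)
  south (south): (row=1, col=5) -> (row=2, col=5)
  south (south): (row=2, col=5) -> (row=3, col=5)
Final: (row=3, col=5)

Answer: Final position: (row=3, col=5)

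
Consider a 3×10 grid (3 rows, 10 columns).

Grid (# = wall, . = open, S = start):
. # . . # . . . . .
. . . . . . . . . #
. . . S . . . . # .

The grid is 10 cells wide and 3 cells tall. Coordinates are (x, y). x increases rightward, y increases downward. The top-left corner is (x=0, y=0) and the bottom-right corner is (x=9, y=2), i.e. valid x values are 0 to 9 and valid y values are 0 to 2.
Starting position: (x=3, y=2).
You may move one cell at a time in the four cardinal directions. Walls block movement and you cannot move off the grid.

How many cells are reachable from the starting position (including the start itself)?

Answer: Reachable cells: 25

Derivation:
BFS flood-fill from (x=3, y=2):
  Distance 0: (x=3, y=2)
  Distance 1: (x=3, y=1), (x=2, y=2), (x=4, y=2)
  Distance 2: (x=3, y=0), (x=2, y=1), (x=4, y=1), (x=1, y=2), (x=5, y=2)
  Distance 3: (x=2, y=0), (x=1, y=1), (x=5, y=1), (x=0, y=2), (x=6, y=2)
  Distance 4: (x=5, y=0), (x=0, y=1), (x=6, y=1), (x=7, y=2)
  Distance 5: (x=0, y=0), (x=6, y=0), (x=7, y=1)
  Distance 6: (x=7, y=0), (x=8, y=1)
  Distance 7: (x=8, y=0)
  Distance 8: (x=9, y=0)
Total reachable: 25 (grid has 26 open cells total)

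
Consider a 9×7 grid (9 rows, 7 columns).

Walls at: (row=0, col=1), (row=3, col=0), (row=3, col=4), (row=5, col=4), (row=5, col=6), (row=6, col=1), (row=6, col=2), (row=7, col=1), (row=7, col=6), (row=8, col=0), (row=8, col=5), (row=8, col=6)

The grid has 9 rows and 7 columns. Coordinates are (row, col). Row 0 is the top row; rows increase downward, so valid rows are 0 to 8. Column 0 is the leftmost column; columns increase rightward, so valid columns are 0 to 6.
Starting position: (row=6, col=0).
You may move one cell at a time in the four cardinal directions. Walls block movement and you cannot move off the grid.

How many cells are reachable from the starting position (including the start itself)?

BFS flood-fill from (row=6, col=0):
  Distance 0: (row=6, col=0)
  Distance 1: (row=5, col=0), (row=7, col=0)
  Distance 2: (row=4, col=0), (row=5, col=1)
  Distance 3: (row=4, col=1), (row=5, col=2)
  Distance 4: (row=3, col=1), (row=4, col=2), (row=5, col=3)
  Distance 5: (row=2, col=1), (row=3, col=2), (row=4, col=3), (row=6, col=3)
  Distance 6: (row=1, col=1), (row=2, col=0), (row=2, col=2), (row=3, col=3), (row=4, col=4), (row=6, col=4), (row=7, col=3)
  Distance 7: (row=1, col=0), (row=1, col=2), (row=2, col=3), (row=4, col=5), (row=6, col=5), (row=7, col=2), (row=7, col=4), (row=8, col=3)
  Distance 8: (row=0, col=0), (row=0, col=2), (row=1, col=3), (row=2, col=4), (row=3, col=5), (row=4, col=6), (row=5, col=5), (row=6, col=6), (row=7, col=5), (row=8, col=2), (row=8, col=4)
  Distance 9: (row=0, col=3), (row=1, col=4), (row=2, col=5), (row=3, col=6), (row=8, col=1)
  Distance 10: (row=0, col=4), (row=1, col=5), (row=2, col=6)
  Distance 11: (row=0, col=5), (row=1, col=6)
  Distance 12: (row=0, col=6)
Total reachable: 51 (grid has 51 open cells total)

Answer: Reachable cells: 51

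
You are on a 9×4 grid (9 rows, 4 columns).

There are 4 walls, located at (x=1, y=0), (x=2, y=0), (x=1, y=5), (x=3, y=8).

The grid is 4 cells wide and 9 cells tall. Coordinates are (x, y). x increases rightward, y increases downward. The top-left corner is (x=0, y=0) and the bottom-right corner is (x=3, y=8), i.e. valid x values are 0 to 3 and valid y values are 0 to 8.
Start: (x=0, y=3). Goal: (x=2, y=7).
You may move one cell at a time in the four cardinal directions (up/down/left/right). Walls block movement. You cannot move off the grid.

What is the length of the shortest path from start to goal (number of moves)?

Answer: Shortest path length: 6

Derivation:
BFS from (x=0, y=3) until reaching (x=2, y=7):
  Distance 0: (x=0, y=3)
  Distance 1: (x=0, y=2), (x=1, y=3), (x=0, y=4)
  Distance 2: (x=0, y=1), (x=1, y=2), (x=2, y=3), (x=1, y=4), (x=0, y=5)
  Distance 3: (x=0, y=0), (x=1, y=1), (x=2, y=2), (x=3, y=3), (x=2, y=4), (x=0, y=6)
  Distance 4: (x=2, y=1), (x=3, y=2), (x=3, y=4), (x=2, y=5), (x=1, y=6), (x=0, y=7)
  Distance 5: (x=3, y=1), (x=3, y=5), (x=2, y=6), (x=1, y=7), (x=0, y=8)
  Distance 6: (x=3, y=0), (x=3, y=6), (x=2, y=7), (x=1, y=8)  <- goal reached here
One shortest path (6 moves): (x=0, y=3) -> (x=1, y=3) -> (x=2, y=3) -> (x=2, y=4) -> (x=2, y=5) -> (x=2, y=6) -> (x=2, y=7)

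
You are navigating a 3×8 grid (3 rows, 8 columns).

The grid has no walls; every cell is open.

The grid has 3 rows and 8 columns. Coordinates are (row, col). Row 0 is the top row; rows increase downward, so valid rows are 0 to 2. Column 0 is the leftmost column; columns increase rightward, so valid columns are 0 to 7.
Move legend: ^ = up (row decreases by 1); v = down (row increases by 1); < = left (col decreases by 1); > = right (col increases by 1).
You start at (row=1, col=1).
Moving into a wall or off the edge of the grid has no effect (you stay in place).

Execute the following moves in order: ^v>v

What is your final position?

Answer: Final position: (row=2, col=2)

Derivation:
Start: (row=1, col=1)
  ^ (up): (row=1, col=1) -> (row=0, col=1)
  v (down): (row=0, col=1) -> (row=1, col=1)
  > (right): (row=1, col=1) -> (row=1, col=2)
  v (down): (row=1, col=2) -> (row=2, col=2)
Final: (row=2, col=2)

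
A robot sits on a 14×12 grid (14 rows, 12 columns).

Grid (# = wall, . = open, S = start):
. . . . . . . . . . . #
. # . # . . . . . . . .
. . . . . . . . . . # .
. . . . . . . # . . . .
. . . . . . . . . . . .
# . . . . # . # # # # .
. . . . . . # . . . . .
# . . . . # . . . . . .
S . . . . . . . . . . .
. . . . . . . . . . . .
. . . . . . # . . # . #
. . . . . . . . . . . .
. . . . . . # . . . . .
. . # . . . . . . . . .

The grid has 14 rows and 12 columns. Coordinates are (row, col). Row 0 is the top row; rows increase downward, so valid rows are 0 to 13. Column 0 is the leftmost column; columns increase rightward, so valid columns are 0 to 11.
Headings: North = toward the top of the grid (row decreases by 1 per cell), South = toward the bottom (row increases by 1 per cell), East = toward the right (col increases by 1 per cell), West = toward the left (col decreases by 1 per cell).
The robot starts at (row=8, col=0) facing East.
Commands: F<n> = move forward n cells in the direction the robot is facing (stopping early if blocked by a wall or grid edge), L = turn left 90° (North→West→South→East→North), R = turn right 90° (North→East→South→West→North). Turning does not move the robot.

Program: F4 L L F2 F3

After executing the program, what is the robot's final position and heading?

Answer: Final position: (row=8, col=0), facing West

Derivation:
Start: (row=8, col=0), facing East
  F4: move forward 4, now at (row=8, col=4)
  L: turn left, now facing North
  L: turn left, now facing West
  F2: move forward 2, now at (row=8, col=2)
  F3: move forward 2/3 (blocked), now at (row=8, col=0)
Final: (row=8, col=0), facing West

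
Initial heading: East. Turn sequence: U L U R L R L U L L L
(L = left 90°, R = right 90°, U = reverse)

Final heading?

Start: East
  U (U-turn (180°)) -> West
  L (left (90° counter-clockwise)) -> South
  U (U-turn (180°)) -> North
  R (right (90° clockwise)) -> East
  L (left (90° counter-clockwise)) -> North
  R (right (90° clockwise)) -> East
  L (left (90° counter-clockwise)) -> North
  U (U-turn (180°)) -> South
  L (left (90° counter-clockwise)) -> East
  L (left (90° counter-clockwise)) -> North
  L (left (90° counter-clockwise)) -> West
Final: West

Answer: Final heading: West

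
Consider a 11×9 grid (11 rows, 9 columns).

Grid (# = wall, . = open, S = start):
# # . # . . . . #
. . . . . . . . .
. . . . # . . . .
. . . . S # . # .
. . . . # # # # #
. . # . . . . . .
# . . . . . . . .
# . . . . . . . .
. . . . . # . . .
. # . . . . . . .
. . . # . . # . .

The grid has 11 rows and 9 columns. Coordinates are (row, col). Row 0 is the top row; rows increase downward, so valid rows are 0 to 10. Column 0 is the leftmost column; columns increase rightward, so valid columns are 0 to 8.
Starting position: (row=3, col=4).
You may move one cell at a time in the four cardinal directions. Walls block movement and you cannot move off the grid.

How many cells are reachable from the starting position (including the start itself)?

Answer: Reachable cells: 80

Derivation:
BFS flood-fill from (row=3, col=4):
  Distance 0: (row=3, col=4)
  Distance 1: (row=3, col=3)
  Distance 2: (row=2, col=3), (row=3, col=2), (row=4, col=3)
  Distance 3: (row=1, col=3), (row=2, col=2), (row=3, col=1), (row=4, col=2), (row=5, col=3)
  Distance 4: (row=1, col=2), (row=1, col=4), (row=2, col=1), (row=3, col=0), (row=4, col=1), (row=5, col=4), (row=6, col=3)
  Distance 5: (row=0, col=2), (row=0, col=4), (row=1, col=1), (row=1, col=5), (row=2, col=0), (row=4, col=0), (row=5, col=1), (row=5, col=5), (row=6, col=2), (row=6, col=4), (row=7, col=3)
  Distance 6: (row=0, col=5), (row=1, col=0), (row=1, col=6), (row=2, col=5), (row=5, col=0), (row=5, col=6), (row=6, col=1), (row=6, col=5), (row=7, col=2), (row=7, col=4), (row=8, col=3)
  Distance 7: (row=0, col=6), (row=1, col=7), (row=2, col=6), (row=5, col=7), (row=6, col=6), (row=7, col=1), (row=7, col=5), (row=8, col=2), (row=8, col=4), (row=9, col=3)
  Distance 8: (row=0, col=7), (row=1, col=8), (row=2, col=7), (row=3, col=6), (row=5, col=8), (row=6, col=7), (row=7, col=6), (row=8, col=1), (row=9, col=2), (row=9, col=4)
  Distance 9: (row=2, col=8), (row=6, col=8), (row=7, col=7), (row=8, col=0), (row=8, col=6), (row=9, col=5), (row=10, col=2), (row=10, col=4)
  Distance 10: (row=3, col=8), (row=7, col=8), (row=8, col=7), (row=9, col=0), (row=9, col=6), (row=10, col=1), (row=10, col=5)
  Distance 11: (row=8, col=8), (row=9, col=7), (row=10, col=0)
  Distance 12: (row=9, col=8), (row=10, col=7)
  Distance 13: (row=10, col=8)
Total reachable: 80 (grid has 80 open cells total)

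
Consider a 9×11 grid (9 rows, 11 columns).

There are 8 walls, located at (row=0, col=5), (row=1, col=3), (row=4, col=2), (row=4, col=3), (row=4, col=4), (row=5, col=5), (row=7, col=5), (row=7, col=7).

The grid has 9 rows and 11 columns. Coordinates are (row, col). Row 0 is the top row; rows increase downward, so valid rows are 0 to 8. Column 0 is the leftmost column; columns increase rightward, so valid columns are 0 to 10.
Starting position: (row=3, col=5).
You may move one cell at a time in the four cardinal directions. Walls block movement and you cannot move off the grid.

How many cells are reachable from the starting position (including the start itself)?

Answer: Reachable cells: 91

Derivation:
BFS flood-fill from (row=3, col=5):
  Distance 0: (row=3, col=5)
  Distance 1: (row=2, col=5), (row=3, col=4), (row=3, col=6), (row=4, col=5)
  Distance 2: (row=1, col=5), (row=2, col=4), (row=2, col=6), (row=3, col=3), (row=3, col=7), (row=4, col=6)
  Distance 3: (row=1, col=4), (row=1, col=6), (row=2, col=3), (row=2, col=7), (row=3, col=2), (row=3, col=8), (row=4, col=7), (row=5, col=6)
  Distance 4: (row=0, col=4), (row=0, col=6), (row=1, col=7), (row=2, col=2), (row=2, col=8), (row=3, col=1), (row=3, col=9), (row=4, col=8), (row=5, col=7), (row=6, col=6)
  Distance 5: (row=0, col=3), (row=0, col=7), (row=1, col=2), (row=1, col=8), (row=2, col=1), (row=2, col=9), (row=3, col=0), (row=3, col=10), (row=4, col=1), (row=4, col=9), (row=5, col=8), (row=6, col=5), (row=6, col=7), (row=7, col=6)
  Distance 6: (row=0, col=2), (row=0, col=8), (row=1, col=1), (row=1, col=9), (row=2, col=0), (row=2, col=10), (row=4, col=0), (row=4, col=10), (row=5, col=1), (row=5, col=9), (row=6, col=4), (row=6, col=8), (row=8, col=6)
  Distance 7: (row=0, col=1), (row=0, col=9), (row=1, col=0), (row=1, col=10), (row=5, col=0), (row=5, col=2), (row=5, col=4), (row=5, col=10), (row=6, col=1), (row=6, col=3), (row=6, col=9), (row=7, col=4), (row=7, col=8), (row=8, col=5), (row=8, col=7)
  Distance 8: (row=0, col=0), (row=0, col=10), (row=5, col=3), (row=6, col=0), (row=6, col=2), (row=6, col=10), (row=7, col=1), (row=7, col=3), (row=7, col=9), (row=8, col=4), (row=8, col=8)
  Distance 9: (row=7, col=0), (row=7, col=2), (row=7, col=10), (row=8, col=1), (row=8, col=3), (row=8, col=9)
  Distance 10: (row=8, col=0), (row=8, col=2), (row=8, col=10)
Total reachable: 91 (grid has 91 open cells total)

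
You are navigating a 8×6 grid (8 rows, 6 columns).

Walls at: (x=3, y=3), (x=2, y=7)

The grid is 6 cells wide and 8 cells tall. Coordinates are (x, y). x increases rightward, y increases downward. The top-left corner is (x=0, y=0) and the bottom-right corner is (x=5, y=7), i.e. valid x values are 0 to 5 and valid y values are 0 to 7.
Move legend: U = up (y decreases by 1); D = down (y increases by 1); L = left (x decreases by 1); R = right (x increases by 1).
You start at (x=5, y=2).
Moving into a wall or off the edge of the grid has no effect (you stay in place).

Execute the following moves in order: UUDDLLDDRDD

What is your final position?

Start: (x=5, y=2)
  U (up): (x=5, y=2) -> (x=5, y=1)
  U (up): (x=5, y=1) -> (x=5, y=0)
  D (down): (x=5, y=0) -> (x=5, y=1)
  D (down): (x=5, y=1) -> (x=5, y=2)
  L (left): (x=5, y=2) -> (x=4, y=2)
  L (left): (x=4, y=2) -> (x=3, y=2)
  D (down): blocked, stay at (x=3, y=2)
  D (down): blocked, stay at (x=3, y=2)
  R (right): (x=3, y=2) -> (x=4, y=2)
  D (down): (x=4, y=2) -> (x=4, y=3)
  D (down): (x=4, y=3) -> (x=4, y=4)
Final: (x=4, y=4)

Answer: Final position: (x=4, y=4)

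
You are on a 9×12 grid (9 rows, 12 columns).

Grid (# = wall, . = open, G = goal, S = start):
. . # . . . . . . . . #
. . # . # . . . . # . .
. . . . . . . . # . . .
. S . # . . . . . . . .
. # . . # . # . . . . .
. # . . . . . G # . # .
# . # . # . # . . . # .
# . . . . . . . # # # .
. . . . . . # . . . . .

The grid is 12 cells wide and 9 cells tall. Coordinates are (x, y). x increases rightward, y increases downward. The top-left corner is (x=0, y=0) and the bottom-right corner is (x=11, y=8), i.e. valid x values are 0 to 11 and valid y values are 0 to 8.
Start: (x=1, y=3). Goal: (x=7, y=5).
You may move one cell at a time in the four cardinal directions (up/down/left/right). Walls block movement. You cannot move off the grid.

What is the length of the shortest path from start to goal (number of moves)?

BFS from (x=1, y=3) until reaching (x=7, y=5):
  Distance 0: (x=1, y=3)
  Distance 1: (x=1, y=2), (x=0, y=3), (x=2, y=3)
  Distance 2: (x=1, y=1), (x=0, y=2), (x=2, y=2), (x=0, y=4), (x=2, y=4)
  Distance 3: (x=1, y=0), (x=0, y=1), (x=3, y=2), (x=3, y=4), (x=0, y=5), (x=2, y=5)
  Distance 4: (x=0, y=0), (x=3, y=1), (x=4, y=2), (x=3, y=5)
  Distance 5: (x=3, y=0), (x=5, y=2), (x=4, y=3), (x=4, y=5), (x=3, y=6)
  Distance 6: (x=4, y=0), (x=5, y=1), (x=6, y=2), (x=5, y=3), (x=5, y=5), (x=3, y=7)
  Distance 7: (x=5, y=0), (x=6, y=1), (x=7, y=2), (x=6, y=3), (x=5, y=4), (x=6, y=5), (x=5, y=6), (x=2, y=7), (x=4, y=7), (x=3, y=8)
  Distance 8: (x=6, y=0), (x=7, y=1), (x=7, y=3), (x=7, y=5), (x=1, y=7), (x=5, y=7), (x=2, y=8), (x=4, y=8)  <- goal reached here
One shortest path (8 moves): (x=1, y=3) -> (x=2, y=3) -> (x=2, y=4) -> (x=3, y=4) -> (x=3, y=5) -> (x=4, y=5) -> (x=5, y=5) -> (x=6, y=5) -> (x=7, y=5)

Answer: Shortest path length: 8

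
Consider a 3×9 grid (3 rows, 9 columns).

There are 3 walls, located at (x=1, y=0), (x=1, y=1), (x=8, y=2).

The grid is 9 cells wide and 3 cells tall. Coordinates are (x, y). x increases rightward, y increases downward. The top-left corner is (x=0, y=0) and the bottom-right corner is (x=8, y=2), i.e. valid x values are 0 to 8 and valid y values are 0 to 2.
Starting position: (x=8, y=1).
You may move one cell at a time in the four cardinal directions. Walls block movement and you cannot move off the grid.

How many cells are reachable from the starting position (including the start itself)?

BFS flood-fill from (x=8, y=1):
  Distance 0: (x=8, y=1)
  Distance 1: (x=8, y=0), (x=7, y=1)
  Distance 2: (x=7, y=0), (x=6, y=1), (x=7, y=2)
  Distance 3: (x=6, y=0), (x=5, y=1), (x=6, y=2)
  Distance 4: (x=5, y=0), (x=4, y=1), (x=5, y=2)
  Distance 5: (x=4, y=0), (x=3, y=1), (x=4, y=2)
  Distance 6: (x=3, y=0), (x=2, y=1), (x=3, y=2)
  Distance 7: (x=2, y=0), (x=2, y=2)
  Distance 8: (x=1, y=2)
  Distance 9: (x=0, y=2)
  Distance 10: (x=0, y=1)
  Distance 11: (x=0, y=0)
Total reachable: 24 (grid has 24 open cells total)

Answer: Reachable cells: 24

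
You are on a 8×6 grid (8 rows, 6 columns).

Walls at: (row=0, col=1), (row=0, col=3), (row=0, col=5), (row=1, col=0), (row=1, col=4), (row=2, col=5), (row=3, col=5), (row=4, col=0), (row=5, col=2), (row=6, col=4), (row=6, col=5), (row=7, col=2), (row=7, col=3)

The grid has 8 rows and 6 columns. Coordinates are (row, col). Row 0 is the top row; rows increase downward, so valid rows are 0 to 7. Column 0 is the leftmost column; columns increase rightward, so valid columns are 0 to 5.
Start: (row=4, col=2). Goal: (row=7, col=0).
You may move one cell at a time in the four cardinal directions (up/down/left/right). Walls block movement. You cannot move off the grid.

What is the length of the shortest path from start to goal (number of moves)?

BFS from (row=4, col=2) until reaching (row=7, col=0):
  Distance 0: (row=4, col=2)
  Distance 1: (row=3, col=2), (row=4, col=1), (row=4, col=3)
  Distance 2: (row=2, col=2), (row=3, col=1), (row=3, col=3), (row=4, col=4), (row=5, col=1), (row=5, col=3)
  Distance 3: (row=1, col=2), (row=2, col=1), (row=2, col=3), (row=3, col=0), (row=3, col=4), (row=4, col=5), (row=5, col=0), (row=5, col=4), (row=6, col=1), (row=6, col=3)
  Distance 4: (row=0, col=2), (row=1, col=1), (row=1, col=3), (row=2, col=0), (row=2, col=4), (row=5, col=5), (row=6, col=0), (row=6, col=2), (row=7, col=1)
  Distance 5: (row=7, col=0)  <- goal reached here
One shortest path (5 moves): (row=4, col=2) -> (row=4, col=1) -> (row=5, col=1) -> (row=5, col=0) -> (row=6, col=0) -> (row=7, col=0)

Answer: Shortest path length: 5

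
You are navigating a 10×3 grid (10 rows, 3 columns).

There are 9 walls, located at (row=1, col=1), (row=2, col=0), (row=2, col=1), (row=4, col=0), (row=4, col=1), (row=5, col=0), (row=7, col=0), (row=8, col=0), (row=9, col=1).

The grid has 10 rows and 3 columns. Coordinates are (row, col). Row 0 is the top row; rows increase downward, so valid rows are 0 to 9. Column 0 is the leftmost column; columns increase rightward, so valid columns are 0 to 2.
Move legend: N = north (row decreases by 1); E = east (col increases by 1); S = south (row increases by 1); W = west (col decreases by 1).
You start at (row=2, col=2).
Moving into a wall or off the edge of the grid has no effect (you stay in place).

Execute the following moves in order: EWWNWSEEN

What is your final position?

Answer: Final position: (row=1, col=2)

Derivation:
Start: (row=2, col=2)
  E (east): blocked, stay at (row=2, col=2)
  W (west): blocked, stay at (row=2, col=2)
  W (west): blocked, stay at (row=2, col=2)
  N (north): (row=2, col=2) -> (row=1, col=2)
  W (west): blocked, stay at (row=1, col=2)
  S (south): (row=1, col=2) -> (row=2, col=2)
  E (east): blocked, stay at (row=2, col=2)
  E (east): blocked, stay at (row=2, col=2)
  N (north): (row=2, col=2) -> (row=1, col=2)
Final: (row=1, col=2)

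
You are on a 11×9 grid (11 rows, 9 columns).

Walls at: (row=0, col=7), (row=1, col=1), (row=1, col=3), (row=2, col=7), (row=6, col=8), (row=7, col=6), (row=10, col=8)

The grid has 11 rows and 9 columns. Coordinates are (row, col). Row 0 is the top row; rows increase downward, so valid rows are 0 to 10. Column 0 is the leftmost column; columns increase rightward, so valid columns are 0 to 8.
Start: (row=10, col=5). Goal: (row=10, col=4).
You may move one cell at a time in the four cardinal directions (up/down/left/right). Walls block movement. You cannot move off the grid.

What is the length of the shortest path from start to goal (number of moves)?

BFS from (row=10, col=5) until reaching (row=10, col=4):
  Distance 0: (row=10, col=5)
  Distance 1: (row=9, col=5), (row=10, col=4), (row=10, col=6)  <- goal reached here
One shortest path (1 moves): (row=10, col=5) -> (row=10, col=4)

Answer: Shortest path length: 1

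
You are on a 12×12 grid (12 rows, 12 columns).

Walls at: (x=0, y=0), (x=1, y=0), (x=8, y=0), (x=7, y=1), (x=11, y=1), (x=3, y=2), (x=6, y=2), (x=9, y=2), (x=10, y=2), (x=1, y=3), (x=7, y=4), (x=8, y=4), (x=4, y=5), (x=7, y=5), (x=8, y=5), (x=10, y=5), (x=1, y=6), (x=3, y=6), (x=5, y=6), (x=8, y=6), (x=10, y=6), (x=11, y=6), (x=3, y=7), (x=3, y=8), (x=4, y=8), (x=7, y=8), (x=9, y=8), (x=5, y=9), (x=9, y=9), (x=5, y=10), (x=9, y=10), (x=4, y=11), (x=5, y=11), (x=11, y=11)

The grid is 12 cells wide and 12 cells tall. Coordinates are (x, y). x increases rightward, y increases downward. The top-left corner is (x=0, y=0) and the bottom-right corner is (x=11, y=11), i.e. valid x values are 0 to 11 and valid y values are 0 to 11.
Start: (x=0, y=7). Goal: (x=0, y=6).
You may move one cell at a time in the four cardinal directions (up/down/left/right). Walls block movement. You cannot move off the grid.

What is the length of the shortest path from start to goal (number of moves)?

BFS from (x=0, y=7) until reaching (x=0, y=6):
  Distance 0: (x=0, y=7)
  Distance 1: (x=0, y=6), (x=1, y=7), (x=0, y=8)  <- goal reached here
One shortest path (1 moves): (x=0, y=7) -> (x=0, y=6)

Answer: Shortest path length: 1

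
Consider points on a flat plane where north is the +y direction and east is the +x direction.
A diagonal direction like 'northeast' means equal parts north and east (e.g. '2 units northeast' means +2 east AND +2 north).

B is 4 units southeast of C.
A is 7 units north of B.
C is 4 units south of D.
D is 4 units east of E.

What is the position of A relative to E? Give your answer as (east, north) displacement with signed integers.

Place E at the origin (east=0, north=0).
  D is 4 units east of E: delta (east=+4, north=+0); D at (east=4, north=0).
  C is 4 units south of D: delta (east=+0, north=-4); C at (east=4, north=-4).
  B is 4 units southeast of C: delta (east=+4, north=-4); B at (east=8, north=-8).
  A is 7 units north of B: delta (east=+0, north=+7); A at (east=8, north=-1).
Therefore A relative to E: (east=8, north=-1).

Answer: A is at (east=8, north=-1) relative to E.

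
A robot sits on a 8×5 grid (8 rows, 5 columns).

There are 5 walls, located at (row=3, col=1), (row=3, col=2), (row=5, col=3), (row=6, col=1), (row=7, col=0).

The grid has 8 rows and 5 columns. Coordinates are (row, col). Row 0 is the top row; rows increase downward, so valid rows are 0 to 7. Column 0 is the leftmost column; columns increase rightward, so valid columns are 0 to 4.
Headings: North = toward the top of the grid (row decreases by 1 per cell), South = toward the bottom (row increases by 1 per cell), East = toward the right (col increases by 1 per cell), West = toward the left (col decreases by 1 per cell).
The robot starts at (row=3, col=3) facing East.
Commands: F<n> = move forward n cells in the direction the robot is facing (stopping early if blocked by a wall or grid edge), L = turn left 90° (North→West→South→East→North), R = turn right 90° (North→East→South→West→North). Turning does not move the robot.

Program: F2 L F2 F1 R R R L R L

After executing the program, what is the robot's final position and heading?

Start: (row=3, col=3), facing East
  F2: move forward 1/2 (blocked), now at (row=3, col=4)
  L: turn left, now facing North
  F2: move forward 2, now at (row=1, col=4)
  F1: move forward 1, now at (row=0, col=4)
  R: turn right, now facing East
  R: turn right, now facing South
  R: turn right, now facing West
  L: turn left, now facing South
  R: turn right, now facing West
  L: turn left, now facing South
Final: (row=0, col=4), facing South

Answer: Final position: (row=0, col=4), facing South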